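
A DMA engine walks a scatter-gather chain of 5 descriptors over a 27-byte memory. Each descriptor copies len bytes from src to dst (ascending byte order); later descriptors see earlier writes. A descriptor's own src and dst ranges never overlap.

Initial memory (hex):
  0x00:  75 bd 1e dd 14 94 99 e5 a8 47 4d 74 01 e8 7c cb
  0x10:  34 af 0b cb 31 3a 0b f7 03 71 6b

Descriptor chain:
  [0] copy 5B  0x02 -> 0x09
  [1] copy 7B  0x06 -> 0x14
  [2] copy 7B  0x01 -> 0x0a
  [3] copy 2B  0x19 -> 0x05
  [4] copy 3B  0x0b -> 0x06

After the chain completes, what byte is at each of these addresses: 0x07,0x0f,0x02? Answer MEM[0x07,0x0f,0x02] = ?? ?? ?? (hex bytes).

MEM[0x07,0x0f,0x02] = dd 99 1e

#0 dst[0x09+5] := {0x1e,0xdd,0x14,0x94,0x99}
#1 dst[0x14+7] := {0x99,0xe5,0xa8,0x1e,0xdd,0x14,0x94}
#2 dst[0x0a+7] := {0xbd,0x1e,0xdd,0x14,0x94,0x99,0xe5}
#3 dst[0x05+2] := {0x14,0x94}
#4 dst[0x06+3] := {0x1e,0xdd,0x14}
query mem[0x07]=0xdd, mem[0x0f]=0x99, mem[0x02]=0x1e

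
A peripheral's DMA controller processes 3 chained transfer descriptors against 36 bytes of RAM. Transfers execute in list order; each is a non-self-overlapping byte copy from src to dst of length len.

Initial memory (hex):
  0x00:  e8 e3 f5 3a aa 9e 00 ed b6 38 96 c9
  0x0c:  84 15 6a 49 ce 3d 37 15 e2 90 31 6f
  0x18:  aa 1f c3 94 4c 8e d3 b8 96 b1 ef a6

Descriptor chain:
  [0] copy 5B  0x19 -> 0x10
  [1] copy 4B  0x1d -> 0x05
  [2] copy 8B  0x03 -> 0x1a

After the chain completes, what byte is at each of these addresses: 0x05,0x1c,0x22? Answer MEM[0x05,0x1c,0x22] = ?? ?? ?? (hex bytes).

MEM[0x05,0x1c,0x22] = 8e 8e ef

[0] 0x19->0x10 len=5 : 1f c3 94 4c 8e
[1] 0x1d->0x05 len=4 : 8e d3 b8 96
[2] 0x03->0x1a len=8 : 3a aa 8e d3 b8 96 38 96
query mem[0x05]=0x8e, mem[0x1c]=0x8e, mem[0x22]=0xef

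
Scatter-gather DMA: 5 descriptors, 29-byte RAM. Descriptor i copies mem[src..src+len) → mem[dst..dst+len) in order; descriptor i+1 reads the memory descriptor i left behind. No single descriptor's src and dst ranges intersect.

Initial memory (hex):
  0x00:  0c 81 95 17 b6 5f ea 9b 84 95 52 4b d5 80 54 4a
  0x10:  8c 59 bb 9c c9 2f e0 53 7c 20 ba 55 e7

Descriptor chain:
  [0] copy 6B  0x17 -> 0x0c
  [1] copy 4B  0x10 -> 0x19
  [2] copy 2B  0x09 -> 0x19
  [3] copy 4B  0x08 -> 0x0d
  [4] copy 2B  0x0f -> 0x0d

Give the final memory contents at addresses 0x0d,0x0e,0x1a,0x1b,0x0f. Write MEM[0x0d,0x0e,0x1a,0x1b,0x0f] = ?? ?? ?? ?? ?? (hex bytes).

[0] 0x17->0x0c len=6 : 53 7c 20 ba 55 e7
[1] 0x10->0x19 len=4 : 55 e7 bb 9c
[2] 0x09->0x19 len=2 : 95 52
[3] 0x08->0x0d len=4 : 84 95 52 4b
[4] 0x0f->0x0d len=2 : 52 4b
query mem[0x0d]=0x52, mem[0x0e]=0x4b, mem[0x1a]=0x52, mem[0x1b]=0xbb, mem[0x0f]=0x52

MEM[0x0d,0x0e,0x1a,0x1b,0x0f] = 52 4b 52 bb 52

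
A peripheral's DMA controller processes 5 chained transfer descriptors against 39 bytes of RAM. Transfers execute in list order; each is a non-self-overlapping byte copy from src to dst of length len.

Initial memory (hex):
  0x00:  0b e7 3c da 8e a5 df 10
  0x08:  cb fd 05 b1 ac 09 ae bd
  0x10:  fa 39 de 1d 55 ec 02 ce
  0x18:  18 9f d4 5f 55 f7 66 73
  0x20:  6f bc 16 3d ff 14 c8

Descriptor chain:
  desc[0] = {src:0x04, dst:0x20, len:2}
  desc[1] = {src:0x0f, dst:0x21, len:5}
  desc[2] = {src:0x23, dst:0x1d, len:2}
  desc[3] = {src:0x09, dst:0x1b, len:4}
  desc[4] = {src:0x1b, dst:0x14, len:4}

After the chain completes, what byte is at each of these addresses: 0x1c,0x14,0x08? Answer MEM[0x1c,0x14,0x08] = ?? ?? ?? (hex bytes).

MEM[0x1c,0x14,0x08] = 05 fd cb

  after D0: wrote 2B at 0x20 = 8ea5
  after D1: wrote 5B at 0x21 = bdfa39de1d
  after D2: wrote 2B at 0x1d = 39de
  after D3: wrote 4B at 0x1b = fd05b1ac
  after D4: wrote 4B at 0x14 = fd05b1ac
query mem[0x1c]=0x05, mem[0x14]=0xfd, mem[0x08]=0xcb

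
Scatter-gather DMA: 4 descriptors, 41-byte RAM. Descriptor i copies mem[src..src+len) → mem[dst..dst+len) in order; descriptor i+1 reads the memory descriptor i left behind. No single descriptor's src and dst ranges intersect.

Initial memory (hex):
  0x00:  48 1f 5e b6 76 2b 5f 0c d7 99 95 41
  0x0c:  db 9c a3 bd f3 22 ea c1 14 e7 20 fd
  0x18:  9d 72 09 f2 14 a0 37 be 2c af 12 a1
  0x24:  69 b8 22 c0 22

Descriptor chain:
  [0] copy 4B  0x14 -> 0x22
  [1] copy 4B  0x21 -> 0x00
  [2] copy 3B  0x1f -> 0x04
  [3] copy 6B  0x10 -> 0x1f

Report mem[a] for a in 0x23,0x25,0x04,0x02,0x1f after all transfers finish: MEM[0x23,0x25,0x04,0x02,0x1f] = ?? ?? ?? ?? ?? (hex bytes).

MEM[0x23,0x25,0x04,0x02,0x1f] = 14 fd be e7 f3

  after D0: wrote 4B at 0x22 = 14e720fd
  after D1: wrote 4B at 0x00 = af14e720
  after D2: wrote 3B at 0x04 = be2caf
  after D3: wrote 6B at 0x1f = f322eac114e7
query mem[0x23]=0x14, mem[0x25]=0xfd, mem[0x04]=0xbe, mem[0x02]=0xe7, mem[0x1f]=0xf3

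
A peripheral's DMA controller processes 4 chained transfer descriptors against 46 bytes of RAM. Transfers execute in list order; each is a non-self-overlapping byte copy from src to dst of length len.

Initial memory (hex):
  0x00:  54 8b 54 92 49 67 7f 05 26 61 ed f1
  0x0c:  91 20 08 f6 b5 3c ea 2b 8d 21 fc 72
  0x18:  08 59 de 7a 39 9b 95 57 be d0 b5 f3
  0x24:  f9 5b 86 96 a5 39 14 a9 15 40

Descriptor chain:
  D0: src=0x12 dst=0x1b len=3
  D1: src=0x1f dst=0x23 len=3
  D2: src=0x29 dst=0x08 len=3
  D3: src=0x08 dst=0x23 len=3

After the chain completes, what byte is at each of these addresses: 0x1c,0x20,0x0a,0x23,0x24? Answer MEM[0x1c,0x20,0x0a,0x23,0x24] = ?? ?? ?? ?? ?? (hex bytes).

MEM[0x1c,0x20,0x0a,0x23,0x24] = 2b be a9 39 14

[0] 0x12->0x1b len=3 : ea 2b 8d
[1] 0x1f->0x23 len=3 : 57 be d0
[2] 0x29->0x08 len=3 : 39 14 a9
[3] 0x08->0x23 len=3 : 39 14 a9
query mem[0x1c]=0x2b, mem[0x20]=0xbe, mem[0x0a]=0xa9, mem[0x23]=0x39, mem[0x24]=0x14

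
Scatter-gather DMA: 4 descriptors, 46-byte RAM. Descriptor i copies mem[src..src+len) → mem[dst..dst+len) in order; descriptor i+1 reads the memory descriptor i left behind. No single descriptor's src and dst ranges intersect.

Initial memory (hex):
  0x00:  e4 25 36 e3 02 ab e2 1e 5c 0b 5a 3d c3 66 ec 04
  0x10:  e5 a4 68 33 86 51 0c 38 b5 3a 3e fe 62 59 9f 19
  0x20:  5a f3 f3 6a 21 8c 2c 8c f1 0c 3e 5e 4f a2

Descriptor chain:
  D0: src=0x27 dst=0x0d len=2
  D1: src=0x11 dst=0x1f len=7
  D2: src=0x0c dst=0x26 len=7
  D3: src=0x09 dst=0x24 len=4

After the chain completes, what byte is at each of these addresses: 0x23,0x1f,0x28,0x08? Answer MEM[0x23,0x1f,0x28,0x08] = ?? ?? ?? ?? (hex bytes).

MEM[0x23,0x1f,0x28,0x08] = 51 a4 f1 5c

[0] 0x27->0x0d len=2 : 8c f1
[1] 0x11->0x1f len=7 : a4 68 33 86 51 0c 38
[2] 0x0c->0x26 len=7 : c3 8c f1 04 e5 a4 68
[3] 0x09->0x24 len=4 : 0b 5a 3d c3
query mem[0x23]=0x51, mem[0x1f]=0xa4, mem[0x28]=0xf1, mem[0x08]=0x5c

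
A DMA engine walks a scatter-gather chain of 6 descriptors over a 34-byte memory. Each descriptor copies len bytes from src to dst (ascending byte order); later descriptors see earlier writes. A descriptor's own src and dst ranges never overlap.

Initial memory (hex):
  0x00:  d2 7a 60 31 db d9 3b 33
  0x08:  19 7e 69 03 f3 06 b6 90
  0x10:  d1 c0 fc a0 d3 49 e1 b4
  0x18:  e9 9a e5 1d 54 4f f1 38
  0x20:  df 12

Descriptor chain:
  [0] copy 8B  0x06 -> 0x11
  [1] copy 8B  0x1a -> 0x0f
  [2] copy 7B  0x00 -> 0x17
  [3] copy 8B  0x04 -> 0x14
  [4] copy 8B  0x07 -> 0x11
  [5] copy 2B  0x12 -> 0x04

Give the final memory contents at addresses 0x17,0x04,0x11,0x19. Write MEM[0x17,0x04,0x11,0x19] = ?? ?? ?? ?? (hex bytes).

D0: mem[0x11..0x18] <- [3b 33 19 7e 69 03 f3 06]
D1: mem[0x0f..0x16] <- [e5 1d 54 4f f1 38 df 12]
D2: mem[0x17..0x1d] <- [d2 7a 60 31 db d9 3b]
D3: mem[0x14..0x1b] <- [db d9 3b 33 19 7e 69 03]
D4: mem[0x11..0x18] <- [33 19 7e 69 03 f3 06 b6]
D5: mem[0x04..0x05] <- [19 7e]
query mem[0x17]=0x06, mem[0x04]=0x19, mem[0x11]=0x33, mem[0x19]=0x7e

MEM[0x17,0x04,0x11,0x19] = 06 19 33 7e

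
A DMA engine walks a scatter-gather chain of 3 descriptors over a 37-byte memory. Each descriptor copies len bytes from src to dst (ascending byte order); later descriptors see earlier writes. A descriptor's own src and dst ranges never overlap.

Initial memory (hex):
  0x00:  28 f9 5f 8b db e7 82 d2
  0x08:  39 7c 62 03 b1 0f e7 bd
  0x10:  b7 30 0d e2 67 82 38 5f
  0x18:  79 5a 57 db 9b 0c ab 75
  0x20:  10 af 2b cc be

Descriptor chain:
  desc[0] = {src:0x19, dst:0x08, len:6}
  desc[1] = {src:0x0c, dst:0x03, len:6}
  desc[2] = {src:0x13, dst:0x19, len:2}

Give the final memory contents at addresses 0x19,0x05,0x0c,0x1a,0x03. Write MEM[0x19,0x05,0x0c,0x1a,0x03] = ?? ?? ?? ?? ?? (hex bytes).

MEM[0x19,0x05,0x0c,0x1a,0x03] = e2 e7 0c 67 0c

#0 dst[0x08+6] := {0x5a,0x57,0xdb,0x9b,0x0c,0xab}
#1 dst[0x03+6] := {0x0c,0xab,0xe7,0xbd,0xb7,0x30}
#2 dst[0x19+2] := {0xe2,0x67}
query mem[0x19]=0xe2, mem[0x05]=0xe7, mem[0x0c]=0x0c, mem[0x1a]=0x67, mem[0x03]=0x0c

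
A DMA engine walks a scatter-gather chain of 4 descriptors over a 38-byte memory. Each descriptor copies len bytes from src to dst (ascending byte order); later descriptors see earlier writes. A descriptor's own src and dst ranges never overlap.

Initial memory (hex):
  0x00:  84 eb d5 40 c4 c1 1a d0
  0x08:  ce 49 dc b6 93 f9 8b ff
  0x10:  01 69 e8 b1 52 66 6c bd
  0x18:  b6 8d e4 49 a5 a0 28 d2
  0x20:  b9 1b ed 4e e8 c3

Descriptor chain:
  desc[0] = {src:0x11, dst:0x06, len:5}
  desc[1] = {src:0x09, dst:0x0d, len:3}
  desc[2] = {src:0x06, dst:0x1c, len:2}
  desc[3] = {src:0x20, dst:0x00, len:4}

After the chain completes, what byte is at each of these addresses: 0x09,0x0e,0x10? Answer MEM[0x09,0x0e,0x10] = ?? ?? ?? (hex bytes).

MEM[0x09,0x0e,0x10] = 52 66 01

D0: mem[0x06..0x0a] <- [69 e8 b1 52 66]
D1: mem[0x0d..0x0f] <- [52 66 b6]
D2: mem[0x1c..0x1d] <- [69 e8]
D3: mem[0x00..0x03] <- [b9 1b ed 4e]
query mem[0x09]=0x52, mem[0x0e]=0x66, mem[0x10]=0x01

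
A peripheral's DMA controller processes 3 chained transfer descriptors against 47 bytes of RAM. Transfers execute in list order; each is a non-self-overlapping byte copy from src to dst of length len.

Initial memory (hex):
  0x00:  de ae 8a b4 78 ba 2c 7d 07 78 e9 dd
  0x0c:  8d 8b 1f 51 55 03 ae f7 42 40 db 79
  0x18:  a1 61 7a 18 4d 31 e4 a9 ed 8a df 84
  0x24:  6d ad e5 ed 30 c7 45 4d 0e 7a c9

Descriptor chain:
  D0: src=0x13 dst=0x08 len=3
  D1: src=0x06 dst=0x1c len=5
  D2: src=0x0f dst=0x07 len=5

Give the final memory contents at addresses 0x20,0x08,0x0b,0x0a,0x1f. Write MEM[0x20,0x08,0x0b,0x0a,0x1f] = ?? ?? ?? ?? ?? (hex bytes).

  after D0: wrote 3B at 0x08 = f74240
  after D1: wrote 5B at 0x1c = 2c7df74240
  after D2: wrote 5B at 0x07 = 515503aef7
query mem[0x20]=0x40, mem[0x08]=0x55, mem[0x0b]=0xf7, mem[0x0a]=0xae, mem[0x1f]=0x42

MEM[0x20,0x08,0x0b,0x0a,0x1f] = 40 55 f7 ae 42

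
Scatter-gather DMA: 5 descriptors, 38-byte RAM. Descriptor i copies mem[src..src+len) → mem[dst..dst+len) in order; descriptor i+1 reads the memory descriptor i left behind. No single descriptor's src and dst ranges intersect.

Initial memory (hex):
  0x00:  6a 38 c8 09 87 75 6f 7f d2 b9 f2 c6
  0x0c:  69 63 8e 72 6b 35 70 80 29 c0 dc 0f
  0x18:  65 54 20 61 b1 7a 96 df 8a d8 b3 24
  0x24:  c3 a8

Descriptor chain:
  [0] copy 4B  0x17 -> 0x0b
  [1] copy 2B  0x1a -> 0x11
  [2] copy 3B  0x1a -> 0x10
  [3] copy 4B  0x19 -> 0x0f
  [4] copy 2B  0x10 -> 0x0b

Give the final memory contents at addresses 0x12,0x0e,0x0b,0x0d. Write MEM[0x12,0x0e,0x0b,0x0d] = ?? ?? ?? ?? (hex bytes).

MEM[0x12,0x0e,0x0b,0x0d] = b1 20 20 54

[0] 0x17->0x0b len=4 : 0f 65 54 20
[1] 0x1a->0x11 len=2 : 20 61
[2] 0x1a->0x10 len=3 : 20 61 b1
[3] 0x19->0x0f len=4 : 54 20 61 b1
[4] 0x10->0x0b len=2 : 20 61
query mem[0x12]=0xb1, mem[0x0e]=0x20, mem[0x0b]=0x20, mem[0x0d]=0x54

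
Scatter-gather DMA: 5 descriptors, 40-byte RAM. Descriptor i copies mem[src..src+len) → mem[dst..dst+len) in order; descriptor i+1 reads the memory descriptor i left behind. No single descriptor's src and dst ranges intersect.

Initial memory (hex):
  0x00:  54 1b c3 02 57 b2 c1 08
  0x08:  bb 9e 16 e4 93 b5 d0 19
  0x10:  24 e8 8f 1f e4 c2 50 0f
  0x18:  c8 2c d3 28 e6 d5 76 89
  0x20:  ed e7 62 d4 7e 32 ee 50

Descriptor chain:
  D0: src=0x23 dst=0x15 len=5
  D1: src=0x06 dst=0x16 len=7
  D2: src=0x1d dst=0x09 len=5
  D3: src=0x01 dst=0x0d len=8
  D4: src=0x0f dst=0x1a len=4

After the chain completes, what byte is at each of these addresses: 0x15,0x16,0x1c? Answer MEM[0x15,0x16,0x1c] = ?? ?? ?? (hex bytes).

MEM[0x15,0x16,0x1c] = d4 c1 b2

  after D0: wrote 5B at 0x15 = d47e32ee50
  after D1: wrote 7B at 0x16 = c108bb9e16e493
  after D2: wrote 5B at 0x09 = d57689ede7
  after D3: wrote 8B at 0x0d = 1bc30257b2c108bb
  after D4: wrote 4B at 0x1a = 0257b2c1
query mem[0x15]=0xd4, mem[0x16]=0xc1, mem[0x1c]=0xb2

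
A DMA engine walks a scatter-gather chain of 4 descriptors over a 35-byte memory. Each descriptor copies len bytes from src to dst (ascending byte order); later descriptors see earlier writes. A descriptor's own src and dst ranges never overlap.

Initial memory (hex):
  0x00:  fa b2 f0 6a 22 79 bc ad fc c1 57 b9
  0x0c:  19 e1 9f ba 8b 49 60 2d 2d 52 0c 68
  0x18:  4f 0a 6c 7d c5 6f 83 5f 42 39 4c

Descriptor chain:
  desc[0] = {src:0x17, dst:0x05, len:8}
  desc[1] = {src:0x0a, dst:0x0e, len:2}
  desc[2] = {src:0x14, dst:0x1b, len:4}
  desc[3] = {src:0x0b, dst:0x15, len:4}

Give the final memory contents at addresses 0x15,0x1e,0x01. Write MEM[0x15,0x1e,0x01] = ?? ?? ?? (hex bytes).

MEM[0x15,0x1e,0x01] = 6f 68 b2

  after D0: wrote 8B at 0x05 = 684f0a6c7dc56f83
  after D1: wrote 2B at 0x0e = c56f
  after D2: wrote 4B at 0x1b = 2d520c68
  after D3: wrote 4B at 0x15 = 6f83e1c5
query mem[0x15]=0x6f, mem[0x1e]=0x68, mem[0x01]=0xb2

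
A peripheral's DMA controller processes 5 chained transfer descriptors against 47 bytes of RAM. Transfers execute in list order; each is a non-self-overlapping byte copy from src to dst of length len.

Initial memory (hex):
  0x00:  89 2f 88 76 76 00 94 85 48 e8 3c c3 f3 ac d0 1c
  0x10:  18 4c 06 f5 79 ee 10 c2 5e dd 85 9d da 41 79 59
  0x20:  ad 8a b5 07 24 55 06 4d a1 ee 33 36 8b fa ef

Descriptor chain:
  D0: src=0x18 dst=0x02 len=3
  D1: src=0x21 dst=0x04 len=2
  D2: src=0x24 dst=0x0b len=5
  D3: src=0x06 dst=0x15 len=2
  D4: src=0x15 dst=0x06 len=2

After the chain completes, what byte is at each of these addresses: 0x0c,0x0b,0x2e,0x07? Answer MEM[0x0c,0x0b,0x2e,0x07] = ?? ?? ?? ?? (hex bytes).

D0: mem[0x02..0x04] <- [5e dd 85]
D1: mem[0x04..0x05] <- [8a b5]
D2: mem[0x0b..0x0f] <- [24 55 06 4d a1]
D3: mem[0x15..0x16] <- [94 85]
D4: mem[0x06..0x07] <- [94 85]
query mem[0x0c]=0x55, mem[0x0b]=0x24, mem[0x2e]=0xef, mem[0x07]=0x85

MEM[0x0c,0x0b,0x2e,0x07] = 55 24 ef 85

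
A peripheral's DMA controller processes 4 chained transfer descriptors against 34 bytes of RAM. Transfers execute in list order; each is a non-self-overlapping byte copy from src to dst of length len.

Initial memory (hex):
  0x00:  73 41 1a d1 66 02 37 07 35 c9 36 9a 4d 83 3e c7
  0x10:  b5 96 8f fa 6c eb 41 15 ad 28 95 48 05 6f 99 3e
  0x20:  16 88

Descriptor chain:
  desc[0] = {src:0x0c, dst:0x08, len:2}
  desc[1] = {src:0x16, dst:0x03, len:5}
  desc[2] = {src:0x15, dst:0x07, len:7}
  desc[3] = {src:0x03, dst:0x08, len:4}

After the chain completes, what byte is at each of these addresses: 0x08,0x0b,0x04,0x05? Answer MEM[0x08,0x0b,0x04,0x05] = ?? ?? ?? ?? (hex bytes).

MEM[0x08,0x0b,0x04,0x05] = 41 28 15 ad

  after D0: wrote 2B at 0x08 = 4d83
  after D1: wrote 5B at 0x03 = 4115ad2895
  after D2: wrote 7B at 0x07 = eb4115ad289548
  after D3: wrote 4B at 0x08 = 4115ad28
query mem[0x08]=0x41, mem[0x0b]=0x28, mem[0x04]=0x15, mem[0x05]=0xad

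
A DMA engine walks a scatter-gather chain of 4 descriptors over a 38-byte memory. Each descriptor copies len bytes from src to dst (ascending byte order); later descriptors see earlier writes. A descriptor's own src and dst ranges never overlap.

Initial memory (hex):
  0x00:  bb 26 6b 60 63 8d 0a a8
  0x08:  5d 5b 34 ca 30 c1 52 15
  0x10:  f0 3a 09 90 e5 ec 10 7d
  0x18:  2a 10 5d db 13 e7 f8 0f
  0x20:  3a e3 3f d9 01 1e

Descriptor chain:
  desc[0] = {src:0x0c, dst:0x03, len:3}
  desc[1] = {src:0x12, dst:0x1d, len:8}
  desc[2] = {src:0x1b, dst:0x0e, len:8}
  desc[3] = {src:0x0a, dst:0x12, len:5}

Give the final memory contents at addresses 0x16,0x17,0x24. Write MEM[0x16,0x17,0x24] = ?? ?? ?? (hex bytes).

MEM[0x16,0x17,0x24] = db 7d 10

D0: mem[0x03..0x05] <- [30 c1 52]
D1: mem[0x1d..0x24] <- [09 90 e5 ec 10 7d 2a 10]
D2: mem[0x0e..0x15] <- [db 13 09 90 e5 ec 10 7d]
D3: mem[0x12..0x16] <- [34 ca 30 c1 db]
query mem[0x16]=0xdb, mem[0x17]=0x7d, mem[0x24]=0x10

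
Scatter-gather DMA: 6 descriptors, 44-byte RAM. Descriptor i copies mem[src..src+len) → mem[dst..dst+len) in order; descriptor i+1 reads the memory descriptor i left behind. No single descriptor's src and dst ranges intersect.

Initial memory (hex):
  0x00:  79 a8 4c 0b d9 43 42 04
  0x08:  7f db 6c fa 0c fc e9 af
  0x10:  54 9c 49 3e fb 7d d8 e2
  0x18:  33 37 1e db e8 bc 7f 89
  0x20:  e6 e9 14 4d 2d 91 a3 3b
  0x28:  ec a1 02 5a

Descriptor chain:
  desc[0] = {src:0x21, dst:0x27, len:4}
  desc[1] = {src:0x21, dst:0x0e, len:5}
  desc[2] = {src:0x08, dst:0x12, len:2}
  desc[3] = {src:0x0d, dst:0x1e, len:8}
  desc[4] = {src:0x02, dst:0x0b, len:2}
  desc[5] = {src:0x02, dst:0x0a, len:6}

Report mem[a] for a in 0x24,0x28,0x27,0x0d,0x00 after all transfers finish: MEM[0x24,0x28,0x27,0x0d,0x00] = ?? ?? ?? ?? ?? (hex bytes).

MEM[0x24,0x28,0x27,0x0d,0x00] = db 14 e9 43 79

[0] 0x21->0x27 len=4 : e9 14 4d 2d
[1] 0x21->0x0e len=5 : e9 14 4d 2d 91
[2] 0x08->0x12 len=2 : 7f db
[3] 0x0d->0x1e len=8 : fc e9 14 4d 2d 7f db fb
[4] 0x02->0x0b len=2 : 4c 0b
[5] 0x02->0x0a len=6 : 4c 0b d9 43 42 04
query mem[0x24]=0xdb, mem[0x28]=0x14, mem[0x27]=0xe9, mem[0x0d]=0x43, mem[0x00]=0x79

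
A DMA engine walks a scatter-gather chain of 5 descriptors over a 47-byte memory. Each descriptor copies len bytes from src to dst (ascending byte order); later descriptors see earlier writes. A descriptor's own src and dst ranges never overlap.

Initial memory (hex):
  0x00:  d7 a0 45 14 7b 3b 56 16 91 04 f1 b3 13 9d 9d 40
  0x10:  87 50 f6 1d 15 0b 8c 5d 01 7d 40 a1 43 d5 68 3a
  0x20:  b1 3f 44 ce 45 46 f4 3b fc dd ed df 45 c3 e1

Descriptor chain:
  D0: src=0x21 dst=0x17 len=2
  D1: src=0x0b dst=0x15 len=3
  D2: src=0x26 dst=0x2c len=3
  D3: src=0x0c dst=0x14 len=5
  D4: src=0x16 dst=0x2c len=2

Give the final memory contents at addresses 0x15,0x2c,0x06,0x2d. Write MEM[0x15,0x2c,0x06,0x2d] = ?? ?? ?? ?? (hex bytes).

MEM[0x15,0x2c,0x06,0x2d] = 9d 9d 56 40

D0: mem[0x17..0x18] <- [3f 44]
D1: mem[0x15..0x17] <- [b3 13 9d]
D2: mem[0x2c..0x2e] <- [f4 3b fc]
D3: mem[0x14..0x18] <- [13 9d 9d 40 87]
D4: mem[0x2c..0x2d] <- [9d 40]
query mem[0x15]=0x9d, mem[0x2c]=0x9d, mem[0x06]=0x56, mem[0x2d]=0x40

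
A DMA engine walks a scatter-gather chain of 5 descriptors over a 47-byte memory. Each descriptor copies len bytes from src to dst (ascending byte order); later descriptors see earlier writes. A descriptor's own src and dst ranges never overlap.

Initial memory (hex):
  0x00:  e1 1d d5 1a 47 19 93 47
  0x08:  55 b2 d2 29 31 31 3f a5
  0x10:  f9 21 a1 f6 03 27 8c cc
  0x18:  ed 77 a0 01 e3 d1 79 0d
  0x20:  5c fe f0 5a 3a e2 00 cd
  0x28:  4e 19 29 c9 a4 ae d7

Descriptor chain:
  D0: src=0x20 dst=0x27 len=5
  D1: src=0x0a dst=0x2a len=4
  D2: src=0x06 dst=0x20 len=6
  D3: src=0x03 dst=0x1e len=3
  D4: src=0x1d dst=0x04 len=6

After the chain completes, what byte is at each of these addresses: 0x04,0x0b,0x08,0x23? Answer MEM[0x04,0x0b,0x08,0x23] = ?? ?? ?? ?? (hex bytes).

  after D0: wrote 5B at 0x27 = 5cfef05a3a
  after D1: wrote 4B at 0x2a = d2293131
  after D2: wrote 6B at 0x20 = 934755b2d229
  after D3: wrote 3B at 0x1e = 1a4719
  after D4: wrote 6B at 0x04 = d11a47194755
query mem[0x04]=0xd1, mem[0x0b]=0x29, mem[0x08]=0x47, mem[0x23]=0xb2

MEM[0x04,0x0b,0x08,0x23] = d1 29 47 b2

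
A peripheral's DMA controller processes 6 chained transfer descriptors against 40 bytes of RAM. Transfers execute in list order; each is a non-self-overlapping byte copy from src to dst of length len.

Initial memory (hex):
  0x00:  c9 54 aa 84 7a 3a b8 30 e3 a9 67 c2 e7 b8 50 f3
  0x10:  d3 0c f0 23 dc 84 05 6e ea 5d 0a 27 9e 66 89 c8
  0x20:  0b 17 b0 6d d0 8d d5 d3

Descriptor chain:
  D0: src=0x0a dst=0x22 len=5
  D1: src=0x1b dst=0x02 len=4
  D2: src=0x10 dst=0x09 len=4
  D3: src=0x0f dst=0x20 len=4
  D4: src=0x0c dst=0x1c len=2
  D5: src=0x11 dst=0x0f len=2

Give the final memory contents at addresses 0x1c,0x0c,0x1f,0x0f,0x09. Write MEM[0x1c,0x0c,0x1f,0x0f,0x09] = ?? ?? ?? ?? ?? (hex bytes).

MEM[0x1c,0x0c,0x1f,0x0f,0x09] = 23 23 c8 0c d3

[0] 0x0a->0x22 len=5 : 67 c2 e7 b8 50
[1] 0x1b->0x02 len=4 : 27 9e 66 89
[2] 0x10->0x09 len=4 : d3 0c f0 23
[3] 0x0f->0x20 len=4 : f3 d3 0c f0
[4] 0x0c->0x1c len=2 : 23 b8
[5] 0x11->0x0f len=2 : 0c f0
query mem[0x1c]=0x23, mem[0x0c]=0x23, mem[0x1f]=0xc8, mem[0x0f]=0x0c, mem[0x09]=0xd3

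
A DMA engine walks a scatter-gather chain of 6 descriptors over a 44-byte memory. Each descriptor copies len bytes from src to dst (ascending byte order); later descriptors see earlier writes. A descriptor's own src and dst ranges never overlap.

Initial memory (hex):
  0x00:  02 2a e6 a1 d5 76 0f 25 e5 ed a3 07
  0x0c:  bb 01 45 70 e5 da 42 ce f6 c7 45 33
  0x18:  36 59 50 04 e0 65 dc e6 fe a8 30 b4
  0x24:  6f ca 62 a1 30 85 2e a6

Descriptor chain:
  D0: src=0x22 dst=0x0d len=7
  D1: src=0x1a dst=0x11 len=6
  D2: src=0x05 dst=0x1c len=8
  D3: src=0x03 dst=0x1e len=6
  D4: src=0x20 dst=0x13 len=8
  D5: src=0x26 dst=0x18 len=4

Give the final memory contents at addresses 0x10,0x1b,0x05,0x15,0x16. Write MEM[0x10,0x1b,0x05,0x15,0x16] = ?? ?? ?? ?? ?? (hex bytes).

[0] 0x22->0x0d len=7 : 30 b4 6f ca 62 a1 30
[1] 0x1a->0x11 len=6 : 50 04 e0 65 dc e6
[2] 0x05->0x1c len=8 : 76 0f 25 e5 ed a3 07 bb
[3] 0x03->0x1e len=6 : a1 d5 76 0f 25 e5
[4] 0x20->0x13 len=8 : 76 0f 25 e5 6f ca 62 a1
[5] 0x26->0x18 len=4 : 62 a1 30 85
query mem[0x10]=0xca, mem[0x1b]=0x85, mem[0x05]=0x76, mem[0x15]=0x25, mem[0x16]=0xe5

MEM[0x10,0x1b,0x05,0x15,0x16] = ca 85 76 25 e5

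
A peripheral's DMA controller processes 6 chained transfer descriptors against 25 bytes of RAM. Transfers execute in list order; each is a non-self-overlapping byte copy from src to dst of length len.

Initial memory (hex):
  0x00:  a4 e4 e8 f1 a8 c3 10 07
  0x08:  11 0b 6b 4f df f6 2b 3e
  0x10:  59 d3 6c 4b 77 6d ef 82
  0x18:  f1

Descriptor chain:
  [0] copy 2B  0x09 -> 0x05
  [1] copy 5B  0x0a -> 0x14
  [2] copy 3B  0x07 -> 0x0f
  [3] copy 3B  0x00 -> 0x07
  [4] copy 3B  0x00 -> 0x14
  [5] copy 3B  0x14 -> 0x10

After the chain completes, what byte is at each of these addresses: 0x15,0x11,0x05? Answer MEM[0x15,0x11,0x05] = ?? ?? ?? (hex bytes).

MEM[0x15,0x11,0x05] = e4 e4 0b

  after D0: wrote 2B at 0x05 = 0b6b
  after D1: wrote 5B at 0x14 = 6b4fdff62b
  after D2: wrote 3B at 0x0f = 07110b
  after D3: wrote 3B at 0x07 = a4e4e8
  after D4: wrote 3B at 0x14 = a4e4e8
  after D5: wrote 3B at 0x10 = a4e4e8
query mem[0x15]=0xe4, mem[0x11]=0xe4, mem[0x05]=0x0b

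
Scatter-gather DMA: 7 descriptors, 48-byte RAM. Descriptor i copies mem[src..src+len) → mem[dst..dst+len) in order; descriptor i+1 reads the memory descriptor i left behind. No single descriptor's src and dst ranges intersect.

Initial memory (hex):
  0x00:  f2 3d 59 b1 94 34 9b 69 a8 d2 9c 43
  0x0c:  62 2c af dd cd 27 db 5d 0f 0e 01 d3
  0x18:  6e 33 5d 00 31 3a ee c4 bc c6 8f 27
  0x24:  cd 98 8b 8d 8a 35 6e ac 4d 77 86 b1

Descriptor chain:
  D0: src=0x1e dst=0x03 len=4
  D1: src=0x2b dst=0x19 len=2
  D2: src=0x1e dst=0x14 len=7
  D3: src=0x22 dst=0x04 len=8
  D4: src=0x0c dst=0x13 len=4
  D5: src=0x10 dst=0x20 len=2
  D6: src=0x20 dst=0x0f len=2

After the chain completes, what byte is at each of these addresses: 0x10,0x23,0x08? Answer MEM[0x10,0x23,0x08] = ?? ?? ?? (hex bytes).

MEM[0x10,0x23,0x08] = 27 27 8b

D0: mem[0x03..0x06] <- [ee c4 bc c6]
D1: mem[0x19..0x1a] <- [ac 4d]
D2: mem[0x14..0x1a] <- [ee c4 bc c6 8f 27 cd]
D3: mem[0x04..0x0b] <- [8f 27 cd 98 8b 8d 8a 35]
D4: mem[0x13..0x16] <- [62 2c af dd]
D5: mem[0x20..0x21] <- [cd 27]
D6: mem[0x0f..0x10] <- [cd 27]
query mem[0x10]=0x27, mem[0x23]=0x27, mem[0x08]=0x8b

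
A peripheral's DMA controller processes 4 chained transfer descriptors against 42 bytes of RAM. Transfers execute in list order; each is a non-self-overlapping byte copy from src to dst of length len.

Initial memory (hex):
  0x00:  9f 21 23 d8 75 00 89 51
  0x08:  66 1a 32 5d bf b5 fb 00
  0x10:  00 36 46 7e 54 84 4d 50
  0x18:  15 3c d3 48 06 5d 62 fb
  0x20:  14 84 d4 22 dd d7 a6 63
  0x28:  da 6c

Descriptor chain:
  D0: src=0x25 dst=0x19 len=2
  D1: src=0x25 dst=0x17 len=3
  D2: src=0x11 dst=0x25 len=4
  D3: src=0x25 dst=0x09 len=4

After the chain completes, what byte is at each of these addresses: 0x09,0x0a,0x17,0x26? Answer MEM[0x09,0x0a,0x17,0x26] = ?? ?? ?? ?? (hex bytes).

[0] 0x25->0x19 len=2 : d7 a6
[1] 0x25->0x17 len=3 : d7 a6 63
[2] 0x11->0x25 len=4 : 36 46 7e 54
[3] 0x25->0x09 len=4 : 36 46 7e 54
query mem[0x09]=0x36, mem[0x0a]=0x46, mem[0x17]=0xd7, mem[0x26]=0x46

MEM[0x09,0x0a,0x17,0x26] = 36 46 d7 46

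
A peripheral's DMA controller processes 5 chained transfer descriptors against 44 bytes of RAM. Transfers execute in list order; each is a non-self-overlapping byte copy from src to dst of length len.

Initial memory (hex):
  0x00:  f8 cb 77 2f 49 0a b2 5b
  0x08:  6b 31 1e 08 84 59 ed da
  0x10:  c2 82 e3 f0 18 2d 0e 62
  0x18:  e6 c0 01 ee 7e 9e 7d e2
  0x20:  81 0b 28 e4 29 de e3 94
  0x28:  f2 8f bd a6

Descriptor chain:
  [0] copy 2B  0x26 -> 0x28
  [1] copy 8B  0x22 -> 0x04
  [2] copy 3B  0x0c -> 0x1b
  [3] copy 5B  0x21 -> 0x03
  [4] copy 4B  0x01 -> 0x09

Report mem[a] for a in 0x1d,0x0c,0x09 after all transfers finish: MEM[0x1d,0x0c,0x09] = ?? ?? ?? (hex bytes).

#0 dst[0x28+2] := {0xe3,0x94}
#1 dst[0x04+8] := {0x28,0xe4,0x29,0xde,0xe3,0x94,0xe3,0x94}
#2 dst[0x1b+3] := {0x84,0x59,0xed}
#3 dst[0x03+5] := {0x0b,0x28,0xe4,0x29,0xde}
#4 dst[0x09+4] := {0xcb,0x77,0x0b,0x28}
query mem[0x1d]=0xed, mem[0x0c]=0x28, mem[0x09]=0xcb

MEM[0x1d,0x0c,0x09] = ed 28 cb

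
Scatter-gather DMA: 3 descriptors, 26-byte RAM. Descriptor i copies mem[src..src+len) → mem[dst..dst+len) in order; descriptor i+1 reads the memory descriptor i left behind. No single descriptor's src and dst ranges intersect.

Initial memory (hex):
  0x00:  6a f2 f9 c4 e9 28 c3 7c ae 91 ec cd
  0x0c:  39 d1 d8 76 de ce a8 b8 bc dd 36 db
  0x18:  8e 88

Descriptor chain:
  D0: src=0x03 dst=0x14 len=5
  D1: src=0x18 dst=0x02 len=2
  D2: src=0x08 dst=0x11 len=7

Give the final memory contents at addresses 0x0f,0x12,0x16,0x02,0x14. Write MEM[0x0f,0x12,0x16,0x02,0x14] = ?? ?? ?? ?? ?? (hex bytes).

MEM[0x0f,0x12,0x16,0x02,0x14] = 76 91 d1 7c cd

#0 dst[0x14+5] := {0xc4,0xe9,0x28,0xc3,0x7c}
#1 dst[0x02+2] := {0x7c,0x88}
#2 dst[0x11+7] := {0xae,0x91,0xec,0xcd,0x39,0xd1,0xd8}
query mem[0x0f]=0x76, mem[0x12]=0x91, mem[0x16]=0xd1, mem[0x02]=0x7c, mem[0x14]=0xcd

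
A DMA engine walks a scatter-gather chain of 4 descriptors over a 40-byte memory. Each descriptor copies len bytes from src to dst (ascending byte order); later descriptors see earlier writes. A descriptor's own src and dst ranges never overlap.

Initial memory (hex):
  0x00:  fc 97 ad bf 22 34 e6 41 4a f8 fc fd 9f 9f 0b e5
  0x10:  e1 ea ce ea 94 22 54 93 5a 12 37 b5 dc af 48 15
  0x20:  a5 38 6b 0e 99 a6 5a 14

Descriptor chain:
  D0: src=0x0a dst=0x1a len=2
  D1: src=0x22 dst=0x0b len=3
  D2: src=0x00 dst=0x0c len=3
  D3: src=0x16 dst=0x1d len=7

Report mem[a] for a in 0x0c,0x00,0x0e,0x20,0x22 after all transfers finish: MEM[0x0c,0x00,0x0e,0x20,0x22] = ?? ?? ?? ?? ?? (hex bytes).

MEM[0x0c,0x00,0x0e,0x20,0x22] = fc fc ad 12 fd

[0] 0x0a->0x1a len=2 : fc fd
[1] 0x22->0x0b len=3 : 6b 0e 99
[2] 0x00->0x0c len=3 : fc 97 ad
[3] 0x16->0x1d len=7 : 54 93 5a 12 fc fd dc
query mem[0x0c]=0xfc, mem[0x00]=0xfc, mem[0x0e]=0xad, mem[0x20]=0x12, mem[0x22]=0xfd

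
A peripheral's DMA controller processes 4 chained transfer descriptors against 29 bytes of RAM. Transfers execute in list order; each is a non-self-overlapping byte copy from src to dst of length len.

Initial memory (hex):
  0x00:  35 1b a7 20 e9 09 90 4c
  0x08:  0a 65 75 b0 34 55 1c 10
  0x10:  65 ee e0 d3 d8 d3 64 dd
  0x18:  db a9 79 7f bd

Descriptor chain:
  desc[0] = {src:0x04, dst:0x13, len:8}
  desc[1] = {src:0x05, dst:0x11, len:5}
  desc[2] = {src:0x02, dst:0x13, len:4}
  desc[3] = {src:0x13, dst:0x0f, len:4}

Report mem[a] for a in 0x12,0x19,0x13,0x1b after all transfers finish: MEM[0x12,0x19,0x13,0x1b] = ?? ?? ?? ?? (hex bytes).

MEM[0x12,0x19,0x13,0x1b] = 09 75 a7 7f

[0] 0x04->0x13 len=8 : e9 09 90 4c 0a 65 75 b0
[1] 0x05->0x11 len=5 : 09 90 4c 0a 65
[2] 0x02->0x13 len=4 : a7 20 e9 09
[3] 0x13->0x0f len=4 : a7 20 e9 09
query mem[0x12]=0x09, mem[0x19]=0x75, mem[0x13]=0xa7, mem[0x1b]=0x7f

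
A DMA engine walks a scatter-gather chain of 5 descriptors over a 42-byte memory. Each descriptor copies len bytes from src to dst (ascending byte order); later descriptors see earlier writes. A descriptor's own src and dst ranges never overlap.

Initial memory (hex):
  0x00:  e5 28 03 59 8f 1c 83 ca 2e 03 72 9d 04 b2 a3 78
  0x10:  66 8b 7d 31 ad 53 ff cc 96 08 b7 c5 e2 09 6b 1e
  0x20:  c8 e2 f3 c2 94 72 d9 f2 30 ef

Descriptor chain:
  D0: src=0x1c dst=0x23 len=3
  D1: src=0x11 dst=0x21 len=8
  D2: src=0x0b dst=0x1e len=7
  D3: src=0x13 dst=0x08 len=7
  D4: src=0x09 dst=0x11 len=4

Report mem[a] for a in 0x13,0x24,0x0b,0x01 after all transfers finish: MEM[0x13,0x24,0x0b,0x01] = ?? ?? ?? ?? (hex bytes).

D0: mem[0x23..0x25] <- [e2 09 6b]
D1: mem[0x21..0x28] <- [8b 7d 31 ad 53 ff cc 96]
D2: mem[0x1e..0x24] <- [9d 04 b2 a3 78 66 8b]
D3: mem[0x08..0x0e] <- [31 ad 53 ff cc 96 08]
D4: mem[0x11..0x14] <- [ad 53 ff cc]
query mem[0x13]=0xff, mem[0x24]=0x8b, mem[0x0b]=0xff, mem[0x01]=0x28

MEM[0x13,0x24,0x0b,0x01] = ff 8b ff 28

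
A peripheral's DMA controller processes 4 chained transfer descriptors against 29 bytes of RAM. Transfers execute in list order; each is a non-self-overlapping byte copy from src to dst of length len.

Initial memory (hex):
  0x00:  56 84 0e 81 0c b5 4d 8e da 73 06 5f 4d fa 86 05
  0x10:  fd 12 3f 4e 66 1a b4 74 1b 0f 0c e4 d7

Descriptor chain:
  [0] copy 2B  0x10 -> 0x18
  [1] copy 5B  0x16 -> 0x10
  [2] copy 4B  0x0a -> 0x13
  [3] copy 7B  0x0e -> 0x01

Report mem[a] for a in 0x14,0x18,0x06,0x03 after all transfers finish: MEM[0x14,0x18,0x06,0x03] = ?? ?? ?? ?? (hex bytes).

MEM[0x14,0x18,0x06,0x03] = 5f fd 06 b4

  after D0: wrote 2B at 0x18 = fd12
  after D1: wrote 5B at 0x10 = b474fd120c
  after D2: wrote 4B at 0x13 = 065f4dfa
  after D3: wrote 7B at 0x01 = 8605b474fd065f
query mem[0x14]=0x5f, mem[0x18]=0xfd, mem[0x06]=0x06, mem[0x03]=0xb4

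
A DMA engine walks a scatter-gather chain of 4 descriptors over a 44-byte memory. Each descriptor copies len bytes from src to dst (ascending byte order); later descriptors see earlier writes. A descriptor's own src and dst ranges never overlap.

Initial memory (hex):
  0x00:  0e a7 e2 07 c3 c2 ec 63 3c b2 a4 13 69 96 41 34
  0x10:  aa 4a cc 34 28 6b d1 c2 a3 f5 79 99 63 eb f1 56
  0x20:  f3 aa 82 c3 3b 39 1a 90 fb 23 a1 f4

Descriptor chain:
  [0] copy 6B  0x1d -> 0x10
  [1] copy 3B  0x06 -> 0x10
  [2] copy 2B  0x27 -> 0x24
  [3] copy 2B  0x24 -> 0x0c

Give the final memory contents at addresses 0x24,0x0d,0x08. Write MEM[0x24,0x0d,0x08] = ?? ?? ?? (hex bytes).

[0] 0x1d->0x10 len=6 : eb f1 56 f3 aa 82
[1] 0x06->0x10 len=3 : ec 63 3c
[2] 0x27->0x24 len=2 : 90 fb
[3] 0x24->0x0c len=2 : 90 fb
query mem[0x24]=0x90, mem[0x0d]=0xfb, mem[0x08]=0x3c

MEM[0x24,0x0d,0x08] = 90 fb 3c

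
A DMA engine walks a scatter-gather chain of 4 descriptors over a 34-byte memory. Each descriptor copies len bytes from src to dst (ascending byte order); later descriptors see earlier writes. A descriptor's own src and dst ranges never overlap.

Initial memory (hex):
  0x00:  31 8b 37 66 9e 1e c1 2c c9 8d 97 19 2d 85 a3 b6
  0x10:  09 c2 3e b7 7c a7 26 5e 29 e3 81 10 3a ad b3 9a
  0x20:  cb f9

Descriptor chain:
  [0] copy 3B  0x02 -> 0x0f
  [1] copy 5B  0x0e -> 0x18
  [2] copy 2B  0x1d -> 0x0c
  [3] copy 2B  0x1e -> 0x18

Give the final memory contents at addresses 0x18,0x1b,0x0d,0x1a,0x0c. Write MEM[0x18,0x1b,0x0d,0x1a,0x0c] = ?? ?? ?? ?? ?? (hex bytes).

MEM[0x18,0x1b,0x0d,0x1a,0x0c] = b3 9e b3 66 ad

  after D0: wrote 3B at 0x0f = 37669e
  after D1: wrote 5B at 0x18 = a337669e3e
  after D2: wrote 2B at 0x0c = adb3
  after D3: wrote 2B at 0x18 = b39a
query mem[0x18]=0xb3, mem[0x1b]=0x9e, mem[0x0d]=0xb3, mem[0x1a]=0x66, mem[0x0c]=0xad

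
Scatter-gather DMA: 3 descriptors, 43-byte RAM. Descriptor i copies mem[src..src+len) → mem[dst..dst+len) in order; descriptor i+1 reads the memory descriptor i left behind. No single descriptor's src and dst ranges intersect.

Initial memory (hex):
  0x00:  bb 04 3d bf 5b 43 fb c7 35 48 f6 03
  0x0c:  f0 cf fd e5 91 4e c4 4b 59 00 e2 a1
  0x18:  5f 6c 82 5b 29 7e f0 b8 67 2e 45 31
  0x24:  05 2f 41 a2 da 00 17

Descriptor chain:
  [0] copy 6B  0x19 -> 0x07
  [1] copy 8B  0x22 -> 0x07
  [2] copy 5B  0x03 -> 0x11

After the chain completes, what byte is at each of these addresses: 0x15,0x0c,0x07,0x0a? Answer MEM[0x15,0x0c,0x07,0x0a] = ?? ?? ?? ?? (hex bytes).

#0 dst[0x07+6] := {0x6c,0x82,0x5b,0x29,0x7e,0xf0}
#1 dst[0x07+8] := {0x45,0x31,0x05,0x2f,0x41,0xa2,0xda,0x00}
#2 dst[0x11+5] := {0xbf,0x5b,0x43,0xfb,0x45}
query mem[0x15]=0x45, mem[0x0c]=0xa2, mem[0x07]=0x45, mem[0x0a]=0x2f

MEM[0x15,0x0c,0x07,0x0a] = 45 a2 45 2f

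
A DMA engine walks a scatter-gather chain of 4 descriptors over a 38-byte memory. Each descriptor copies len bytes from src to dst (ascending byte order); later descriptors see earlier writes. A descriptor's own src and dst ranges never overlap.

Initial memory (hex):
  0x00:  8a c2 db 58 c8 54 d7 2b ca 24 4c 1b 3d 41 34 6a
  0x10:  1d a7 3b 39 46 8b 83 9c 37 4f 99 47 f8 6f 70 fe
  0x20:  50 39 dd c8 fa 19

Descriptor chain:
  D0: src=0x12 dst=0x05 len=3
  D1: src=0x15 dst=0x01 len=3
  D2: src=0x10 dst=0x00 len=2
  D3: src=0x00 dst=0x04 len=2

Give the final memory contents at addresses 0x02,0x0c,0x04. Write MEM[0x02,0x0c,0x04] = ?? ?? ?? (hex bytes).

MEM[0x02,0x0c,0x04] = 83 3d 1d

#0 dst[0x05+3] := {0x3b,0x39,0x46}
#1 dst[0x01+3] := {0x8b,0x83,0x9c}
#2 dst[0x00+2] := {0x1d,0xa7}
#3 dst[0x04+2] := {0x1d,0xa7}
query mem[0x02]=0x83, mem[0x0c]=0x3d, mem[0x04]=0x1d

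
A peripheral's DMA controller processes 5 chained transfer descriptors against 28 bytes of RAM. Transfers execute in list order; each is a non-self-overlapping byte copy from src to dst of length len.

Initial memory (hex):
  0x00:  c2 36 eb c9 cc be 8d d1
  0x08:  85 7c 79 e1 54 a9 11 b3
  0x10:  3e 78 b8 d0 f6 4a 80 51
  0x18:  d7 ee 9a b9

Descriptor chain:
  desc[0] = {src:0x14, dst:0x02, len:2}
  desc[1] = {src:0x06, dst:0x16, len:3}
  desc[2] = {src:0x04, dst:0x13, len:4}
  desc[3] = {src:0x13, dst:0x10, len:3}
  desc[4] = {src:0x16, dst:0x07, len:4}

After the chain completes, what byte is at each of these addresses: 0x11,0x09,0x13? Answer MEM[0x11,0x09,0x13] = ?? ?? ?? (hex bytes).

MEM[0x11,0x09,0x13] = be 85 cc

[0] 0x14->0x02 len=2 : f6 4a
[1] 0x06->0x16 len=3 : 8d d1 85
[2] 0x04->0x13 len=4 : cc be 8d d1
[3] 0x13->0x10 len=3 : cc be 8d
[4] 0x16->0x07 len=4 : d1 d1 85 ee
query mem[0x11]=0xbe, mem[0x09]=0x85, mem[0x13]=0xcc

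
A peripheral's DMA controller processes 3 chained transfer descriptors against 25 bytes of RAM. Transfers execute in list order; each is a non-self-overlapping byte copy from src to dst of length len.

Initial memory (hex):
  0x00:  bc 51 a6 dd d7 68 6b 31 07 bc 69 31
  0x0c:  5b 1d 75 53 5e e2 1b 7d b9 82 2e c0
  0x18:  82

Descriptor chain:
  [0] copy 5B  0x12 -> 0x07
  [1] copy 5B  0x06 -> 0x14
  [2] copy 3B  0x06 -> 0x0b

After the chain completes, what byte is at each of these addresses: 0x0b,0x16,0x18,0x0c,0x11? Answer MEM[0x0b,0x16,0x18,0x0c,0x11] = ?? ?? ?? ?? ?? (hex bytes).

MEM[0x0b,0x16,0x18,0x0c,0x11] = 6b 7d 82 1b e2

#0 dst[0x07+5] := {0x1b,0x7d,0xb9,0x82,0x2e}
#1 dst[0x14+5] := {0x6b,0x1b,0x7d,0xb9,0x82}
#2 dst[0x0b+3] := {0x6b,0x1b,0x7d}
query mem[0x0b]=0x6b, mem[0x16]=0x7d, mem[0x18]=0x82, mem[0x0c]=0x1b, mem[0x11]=0xe2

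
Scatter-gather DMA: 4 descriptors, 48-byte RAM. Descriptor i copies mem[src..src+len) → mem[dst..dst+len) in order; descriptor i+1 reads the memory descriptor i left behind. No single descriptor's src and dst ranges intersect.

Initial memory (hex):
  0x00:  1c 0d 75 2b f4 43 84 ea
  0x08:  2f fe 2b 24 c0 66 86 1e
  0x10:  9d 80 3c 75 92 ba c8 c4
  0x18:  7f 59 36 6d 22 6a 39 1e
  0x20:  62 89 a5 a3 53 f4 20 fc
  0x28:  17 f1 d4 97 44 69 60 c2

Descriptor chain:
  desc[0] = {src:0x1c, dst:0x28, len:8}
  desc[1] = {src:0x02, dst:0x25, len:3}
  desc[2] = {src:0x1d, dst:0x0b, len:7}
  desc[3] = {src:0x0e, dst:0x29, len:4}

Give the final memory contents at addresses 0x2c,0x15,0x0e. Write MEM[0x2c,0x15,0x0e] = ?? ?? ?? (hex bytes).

MEM[0x2c,0x15,0x0e] = a3 ba 62

#0 dst[0x28+8] := {0x22,0x6a,0x39,0x1e,0x62,0x89,0xa5,0xa3}
#1 dst[0x25+3] := {0x75,0x2b,0xf4}
#2 dst[0x0b+7] := {0x6a,0x39,0x1e,0x62,0x89,0xa5,0xa3}
#3 dst[0x29+4] := {0x62,0x89,0xa5,0xa3}
query mem[0x2c]=0xa3, mem[0x15]=0xba, mem[0x0e]=0x62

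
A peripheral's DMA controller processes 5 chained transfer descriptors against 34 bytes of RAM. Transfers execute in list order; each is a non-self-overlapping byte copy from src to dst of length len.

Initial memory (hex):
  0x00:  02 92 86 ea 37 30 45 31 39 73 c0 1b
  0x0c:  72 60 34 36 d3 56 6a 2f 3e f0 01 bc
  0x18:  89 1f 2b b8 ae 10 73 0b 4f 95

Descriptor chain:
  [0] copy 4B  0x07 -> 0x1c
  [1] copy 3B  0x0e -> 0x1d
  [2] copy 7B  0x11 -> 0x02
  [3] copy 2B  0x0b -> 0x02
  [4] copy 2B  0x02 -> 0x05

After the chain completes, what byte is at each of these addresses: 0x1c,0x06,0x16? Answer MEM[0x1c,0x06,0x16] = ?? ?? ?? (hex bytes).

[0] 0x07->0x1c len=4 : 31 39 73 c0
[1] 0x0e->0x1d len=3 : 34 36 d3
[2] 0x11->0x02 len=7 : 56 6a 2f 3e f0 01 bc
[3] 0x0b->0x02 len=2 : 1b 72
[4] 0x02->0x05 len=2 : 1b 72
query mem[0x1c]=0x31, mem[0x06]=0x72, mem[0x16]=0x01

MEM[0x1c,0x06,0x16] = 31 72 01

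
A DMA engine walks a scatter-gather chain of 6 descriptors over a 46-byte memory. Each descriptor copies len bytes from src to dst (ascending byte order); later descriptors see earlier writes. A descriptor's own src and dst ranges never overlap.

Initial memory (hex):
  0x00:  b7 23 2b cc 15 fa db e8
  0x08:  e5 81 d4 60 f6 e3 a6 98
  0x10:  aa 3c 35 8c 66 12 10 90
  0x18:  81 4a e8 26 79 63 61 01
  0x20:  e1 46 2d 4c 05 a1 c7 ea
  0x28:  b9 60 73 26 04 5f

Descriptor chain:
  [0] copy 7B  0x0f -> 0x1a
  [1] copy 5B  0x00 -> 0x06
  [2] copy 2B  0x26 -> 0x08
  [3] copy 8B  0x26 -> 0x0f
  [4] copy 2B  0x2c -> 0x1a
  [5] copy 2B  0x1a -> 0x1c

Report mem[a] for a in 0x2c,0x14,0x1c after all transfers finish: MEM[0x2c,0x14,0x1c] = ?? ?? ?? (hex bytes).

  after D0: wrote 7B at 0x1a = 98aa3c358c6612
  after D1: wrote 5B at 0x06 = b7232bcc15
  after D2: wrote 2B at 0x08 = c7ea
  after D3: wrote 8B at 0x0f = c7eab9607326045f
  after D4: wrote 2B at 0x1a = 045f
  after D5: wrote 2B at 0x1c = 045f
query mem[0x2c]=0x04, mem[0x14]=0x26, mem[0x1c]=0x04

MEM[0x2c,0x14,0x1c] = 04 26 04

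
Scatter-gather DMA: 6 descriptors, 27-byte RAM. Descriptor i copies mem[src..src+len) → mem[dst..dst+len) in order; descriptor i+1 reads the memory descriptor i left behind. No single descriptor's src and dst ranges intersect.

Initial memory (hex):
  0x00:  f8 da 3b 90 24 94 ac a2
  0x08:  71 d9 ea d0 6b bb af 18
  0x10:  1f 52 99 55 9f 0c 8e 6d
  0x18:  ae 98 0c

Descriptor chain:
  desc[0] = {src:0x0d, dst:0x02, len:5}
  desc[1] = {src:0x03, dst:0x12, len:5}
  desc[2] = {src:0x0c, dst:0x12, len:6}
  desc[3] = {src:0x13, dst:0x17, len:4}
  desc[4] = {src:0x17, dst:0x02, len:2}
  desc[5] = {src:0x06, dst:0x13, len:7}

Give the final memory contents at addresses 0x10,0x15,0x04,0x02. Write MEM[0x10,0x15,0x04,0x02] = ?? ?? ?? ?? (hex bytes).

  after D0: wrote 5B at 0x02 = bbaf181f52
  after D1: wrote 5B at 0x12 = af181f52a2
  after D2: wrote 6B at 0x12 = 6bbbaf181f52
  after D3: wrote 4B at 0x17 = bbaf181f
  after D4: wrote 2B at 0x02 = bbaf
  after D5: wrote 7B at 0x13 = 52a271d9ead06b
query mem[0x10]=0x1f, mem[0x15]=0x71, mem[0x04]=0x18, mem[0x02]=0xbb

MEM[0x10,0x15,0x04,0x02] = 1f 71 18 bb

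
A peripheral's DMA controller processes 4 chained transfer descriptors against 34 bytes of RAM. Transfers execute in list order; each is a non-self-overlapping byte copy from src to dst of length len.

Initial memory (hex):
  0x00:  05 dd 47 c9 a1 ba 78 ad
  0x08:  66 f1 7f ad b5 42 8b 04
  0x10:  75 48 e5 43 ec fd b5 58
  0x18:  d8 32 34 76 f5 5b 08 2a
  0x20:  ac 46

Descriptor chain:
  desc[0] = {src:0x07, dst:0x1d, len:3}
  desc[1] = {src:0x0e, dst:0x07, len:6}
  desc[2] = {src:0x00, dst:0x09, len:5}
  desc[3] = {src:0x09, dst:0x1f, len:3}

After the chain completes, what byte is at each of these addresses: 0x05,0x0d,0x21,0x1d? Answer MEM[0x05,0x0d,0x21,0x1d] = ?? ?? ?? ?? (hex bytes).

MEM[0x05,0x0d,0x21,0x1d] = ba a1 47 ad

D0: mem[0x1d..0x1f] <- [ad 66 f1]
D1: mem[0x07..0x0c] <- [8b 04 75 48 e5 43]
D2: mem[0x09..0x0d] <- [05 dd 47 c9 a1]
D3: mem[0x1f..0x21] <- [05 dd 47]
query mem[0x05]=0xba, mem[0x0d]=0xa1, mem[0x21]=0x47, mem[0x1d]=0xad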